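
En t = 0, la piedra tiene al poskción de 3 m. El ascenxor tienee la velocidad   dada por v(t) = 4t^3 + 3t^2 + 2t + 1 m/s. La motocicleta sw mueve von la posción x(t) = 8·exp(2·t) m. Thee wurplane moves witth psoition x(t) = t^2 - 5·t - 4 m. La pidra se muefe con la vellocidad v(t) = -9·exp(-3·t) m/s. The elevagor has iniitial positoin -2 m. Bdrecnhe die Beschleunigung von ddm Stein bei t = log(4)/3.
Wir müssen unsere Gleichung für die Geschwindigkeit v(t) = -9·exp(-3·t) 1-mal ableiten. Mit d/dt von v(t) finden wir a(t) = 27·exp(-3·t). Wir haben die Beschleunigung a(t) = 27·exp(-3·t). Durch Einsetzen von t = log(4)/3: a(log(4)/3) = 27/4.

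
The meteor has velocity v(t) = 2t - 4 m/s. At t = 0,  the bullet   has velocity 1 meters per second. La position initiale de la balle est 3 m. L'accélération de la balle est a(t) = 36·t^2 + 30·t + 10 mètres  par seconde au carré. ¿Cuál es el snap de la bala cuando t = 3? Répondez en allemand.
Wir müssen unsere Gleichung für die Beschleunigung a(t) = 36·t^2 + 30·t + 10 2-mal ableiten. Mit d/dt von a(t) finden wir j(t) = 72·t + 30. Mit d/dt von j(t) finden wir s(t) = 72. Wir haben den Snap s(t) = 72. Durch Einsetzen von t = 3: s(3) = 72.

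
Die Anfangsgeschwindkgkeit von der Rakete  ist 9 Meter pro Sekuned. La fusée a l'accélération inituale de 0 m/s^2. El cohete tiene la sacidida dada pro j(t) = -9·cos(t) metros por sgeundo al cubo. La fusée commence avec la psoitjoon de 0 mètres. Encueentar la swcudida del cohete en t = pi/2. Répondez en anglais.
We have jerk j(t) = -9·cos(t). Substituting t = pi/2: j(pi/2) = 0.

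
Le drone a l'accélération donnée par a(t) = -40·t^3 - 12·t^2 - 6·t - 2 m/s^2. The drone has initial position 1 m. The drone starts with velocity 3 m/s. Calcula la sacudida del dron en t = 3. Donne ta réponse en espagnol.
Para resolver esto, necesitamos tomar 1 derivada de nuestra ecuación de la aceleración a(t) = -40·t^3 - 12·t^2 - 6·t - 2. La derivada de la aceleración da la sacudida: j(t) = -120·t^2 - 24·t - 6. Tenemos la sacudida j(t) = -120·t^2 - 24·t - 6. Sustituyendo t = 3: j(3) = -1158.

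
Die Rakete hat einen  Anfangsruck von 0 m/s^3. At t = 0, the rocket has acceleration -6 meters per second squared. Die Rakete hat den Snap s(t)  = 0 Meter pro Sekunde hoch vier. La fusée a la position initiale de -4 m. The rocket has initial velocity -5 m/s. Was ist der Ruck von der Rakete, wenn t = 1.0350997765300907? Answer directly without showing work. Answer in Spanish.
En t = 1.0350997765300907, j = 0.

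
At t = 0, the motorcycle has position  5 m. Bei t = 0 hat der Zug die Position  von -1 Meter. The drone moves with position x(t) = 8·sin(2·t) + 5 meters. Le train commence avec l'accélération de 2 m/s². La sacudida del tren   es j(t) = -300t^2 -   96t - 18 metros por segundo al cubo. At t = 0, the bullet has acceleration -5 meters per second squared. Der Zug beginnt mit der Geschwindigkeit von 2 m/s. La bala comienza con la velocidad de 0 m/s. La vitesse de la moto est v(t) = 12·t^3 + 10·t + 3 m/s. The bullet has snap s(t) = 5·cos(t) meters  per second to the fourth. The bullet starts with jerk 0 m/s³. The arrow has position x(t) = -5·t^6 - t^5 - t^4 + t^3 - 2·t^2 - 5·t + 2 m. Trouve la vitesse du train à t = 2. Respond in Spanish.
Partiendo de la sacudida j(t) = -300·t^2 - 96·t - 18, tomamos 2 antiderivadas. Integrando la sacudida y usando la condición inicial a(0) = 2, obtenemos a(t) = -100·t^3 - 48·t^2 - 18·t + 2. La integral de la aceleración es la velocidad. Usando v(0) = 2, obtenemos v(t) = -25·t^4 - 16·t^3 - 9·t^2 + 2·t + 2. Usando v(t) = -25·t^4 - 16·t^3 - 9·t^2 + 2·t + 2 y sustituyendo t = 2, encontramos v = -558.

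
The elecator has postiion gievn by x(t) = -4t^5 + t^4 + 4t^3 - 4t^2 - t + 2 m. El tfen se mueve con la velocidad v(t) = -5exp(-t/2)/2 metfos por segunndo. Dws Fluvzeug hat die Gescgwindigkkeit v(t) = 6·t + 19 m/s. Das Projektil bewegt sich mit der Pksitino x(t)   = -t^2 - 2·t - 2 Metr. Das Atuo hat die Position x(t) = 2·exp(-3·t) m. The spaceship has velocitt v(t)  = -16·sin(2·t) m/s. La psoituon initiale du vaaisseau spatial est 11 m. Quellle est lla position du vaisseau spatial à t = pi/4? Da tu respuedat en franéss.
Pour résoudre ceci, nous devons prendre 1 primitive de notre équation de la vitesse v(t) = -16·sin(2·t). En intégrant la vitesse et en utilisant la condition initiale x(0) = 11, nous obtenons x(t) = 8·cos(2·t) + 3. De l'équation de la position x(t) = 8·cos(2·t) + 3, nous substituons t = pi/4 pour obtenir x = 3.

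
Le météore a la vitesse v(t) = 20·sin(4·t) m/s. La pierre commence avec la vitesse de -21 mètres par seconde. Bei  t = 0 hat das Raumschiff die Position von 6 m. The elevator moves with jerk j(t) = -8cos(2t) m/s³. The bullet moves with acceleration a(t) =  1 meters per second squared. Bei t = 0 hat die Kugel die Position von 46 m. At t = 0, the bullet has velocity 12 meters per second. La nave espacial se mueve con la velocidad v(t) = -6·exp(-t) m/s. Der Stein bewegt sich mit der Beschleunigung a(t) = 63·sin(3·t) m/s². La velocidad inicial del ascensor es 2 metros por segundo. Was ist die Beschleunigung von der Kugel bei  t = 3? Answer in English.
Using a(t) = 1 and substituting t = 3, we find a = 1.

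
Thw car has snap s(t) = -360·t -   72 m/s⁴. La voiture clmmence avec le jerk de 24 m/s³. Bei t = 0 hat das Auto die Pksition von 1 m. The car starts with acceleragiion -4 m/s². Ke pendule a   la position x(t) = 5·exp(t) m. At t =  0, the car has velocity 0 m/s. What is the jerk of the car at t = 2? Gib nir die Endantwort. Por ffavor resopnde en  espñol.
j(2) = -840.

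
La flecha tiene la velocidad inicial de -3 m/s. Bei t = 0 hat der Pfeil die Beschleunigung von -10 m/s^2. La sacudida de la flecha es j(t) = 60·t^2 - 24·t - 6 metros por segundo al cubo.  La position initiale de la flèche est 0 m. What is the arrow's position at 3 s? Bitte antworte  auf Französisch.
Pour résoudre ceci, nous devons prendre 3 primitives de notre équation du jerk j(t) = 60·t^2 - 24·t - 6. En prenant ∫j(t)dt et en appliquant a(0) = -10, nous trouvons a(t) = 20·t^3 - 12·t^2 - 6·t - 10. En intégrant l'accélération et en utilisant la condition initiale v(0) = -3, nous obtenons v(t) = 5·t^4 - 4·t^3 - 3·t^2 - 10·t - 3. La primitive de la vitesse, avec x(0) = 0, donne la position: x(t) = t^5 - t^4 - t^3 - 5·t^2 - 3·t. En utilisant x(t) = t^5 - t^4 - t^3 - 5·t^2 - 3·t et en substituant t = 3, nous trouvons x = 81.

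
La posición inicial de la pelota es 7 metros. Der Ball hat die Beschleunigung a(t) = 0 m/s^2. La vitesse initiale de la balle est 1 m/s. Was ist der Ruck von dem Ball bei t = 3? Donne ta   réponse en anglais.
We must differentiate our acceleration equation a(t) = 0 1 time. The derivative of acceleration gives jerk: j(t) = 0. Using j(t) = 0 and substituting t = 3, we find j = 0.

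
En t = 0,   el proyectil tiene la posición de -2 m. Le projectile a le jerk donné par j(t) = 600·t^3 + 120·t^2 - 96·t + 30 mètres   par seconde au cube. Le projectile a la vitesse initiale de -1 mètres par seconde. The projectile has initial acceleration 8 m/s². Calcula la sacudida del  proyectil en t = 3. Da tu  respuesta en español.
Tenemos la sacudida j(t) = 600·t^3 + 120·t^2 - 96·t + 30. Sustituyendo t = 3: j(3) = 17022.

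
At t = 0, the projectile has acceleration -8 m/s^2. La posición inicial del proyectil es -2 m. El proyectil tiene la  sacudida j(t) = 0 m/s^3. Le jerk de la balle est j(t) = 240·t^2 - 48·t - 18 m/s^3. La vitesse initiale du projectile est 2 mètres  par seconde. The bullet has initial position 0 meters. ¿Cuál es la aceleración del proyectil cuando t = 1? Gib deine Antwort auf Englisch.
We need to integrate our jerk equation j(t) = 0 1 time. The integral of jerk is acceleration. Using a(0) = -8, we get a(t) = -8. Using a(t) = -8 and substituting t = 1, we find a = -8.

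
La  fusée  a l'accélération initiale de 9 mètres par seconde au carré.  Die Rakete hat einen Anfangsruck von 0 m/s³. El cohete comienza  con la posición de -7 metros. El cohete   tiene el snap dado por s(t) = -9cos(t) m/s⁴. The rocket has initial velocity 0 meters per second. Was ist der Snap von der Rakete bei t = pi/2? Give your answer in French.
De l'équation du snap s(t) = -9·cos(t), nous substituons t = pi/2 pour obtenir s = 0.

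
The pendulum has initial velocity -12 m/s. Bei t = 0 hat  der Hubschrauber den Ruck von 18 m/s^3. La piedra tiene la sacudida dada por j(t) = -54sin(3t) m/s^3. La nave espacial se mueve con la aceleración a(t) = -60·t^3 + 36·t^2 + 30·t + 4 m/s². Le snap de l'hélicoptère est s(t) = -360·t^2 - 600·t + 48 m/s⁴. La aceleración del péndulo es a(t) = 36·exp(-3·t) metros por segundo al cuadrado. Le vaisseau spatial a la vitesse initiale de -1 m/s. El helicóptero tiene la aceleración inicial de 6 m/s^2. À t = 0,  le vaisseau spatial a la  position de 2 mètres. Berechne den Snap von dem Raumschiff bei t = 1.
Um dies zu lösen, müssen wir 2 Ableitungen unserer Gleichung für die Beschleunigung a(t) = -60·t^3 + 36·t^2 + 30·t + 4 nehmen. Durch Ableiten von der Beschleunigung erhalten wir den Ruck: j(t) = -180·t^2 + 72·t + 30. Die Ableitung von dem Ruck ergibt den Snap: s(t) = 72 - 360·t. Wir haben den Snap s(t) = 72 - 360·t. Durch Einsetzen von t = 1: s(1) = -288.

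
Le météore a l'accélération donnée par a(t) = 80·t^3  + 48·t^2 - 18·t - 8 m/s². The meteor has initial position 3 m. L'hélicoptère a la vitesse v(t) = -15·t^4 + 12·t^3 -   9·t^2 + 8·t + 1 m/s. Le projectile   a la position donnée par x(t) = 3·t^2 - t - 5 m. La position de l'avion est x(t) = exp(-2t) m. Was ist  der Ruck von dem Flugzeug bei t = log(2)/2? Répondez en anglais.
Starting from position x(t) = exp(-2·t), we take 3 derivatives. Differentiating position, we get velocity: v(t) = -2·exp(-2·t). Differentiating velocity, we get acceleration: a(t) = 4·exp(-2·t). Differentiating acceleration, we get jerk: j(t) = -8·exp(-2·t). Using j(t) = -8·exp(-2·t) and substituting t = log(2)/2, we find j = -4.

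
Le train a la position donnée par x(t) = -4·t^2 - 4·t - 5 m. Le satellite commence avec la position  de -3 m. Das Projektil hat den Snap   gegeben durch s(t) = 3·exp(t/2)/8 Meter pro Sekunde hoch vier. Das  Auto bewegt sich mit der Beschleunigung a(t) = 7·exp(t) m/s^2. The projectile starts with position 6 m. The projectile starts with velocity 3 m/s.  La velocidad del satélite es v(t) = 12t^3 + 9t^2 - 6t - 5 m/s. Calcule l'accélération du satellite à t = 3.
En partant de la vitesse v(t) = 12·t^3 + 9·t^2 - 6·t - 5, nous prenons 1 dérivée. En dérivant la vitesse, nous obtenons l'accélération: a(t) = 36·t^2 + 18·t - 6. Nous avons l'accélération a(t) = 36·t^2 + 18·t - 6. En substituant t = 3: a(3) = 372.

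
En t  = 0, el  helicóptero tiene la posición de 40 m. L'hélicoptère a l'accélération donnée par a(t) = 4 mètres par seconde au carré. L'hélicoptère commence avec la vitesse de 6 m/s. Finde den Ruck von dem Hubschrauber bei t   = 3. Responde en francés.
Nous devons dériver notre équation de l'accélération a(t) = 4 1 fois. En prenant d/dt de a(t), nous trouvons j(t) = 0. En utilisant j(t) = 0 et en substituant t = 3, nous trouvons j = 0.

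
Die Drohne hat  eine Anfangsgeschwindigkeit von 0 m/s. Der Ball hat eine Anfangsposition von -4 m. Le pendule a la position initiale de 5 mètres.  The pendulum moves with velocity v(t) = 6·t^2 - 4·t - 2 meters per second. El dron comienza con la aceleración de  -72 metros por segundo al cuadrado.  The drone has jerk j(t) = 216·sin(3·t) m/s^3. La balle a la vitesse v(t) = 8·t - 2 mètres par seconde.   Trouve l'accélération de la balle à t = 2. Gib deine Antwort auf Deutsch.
Wir müssen unsere Gleichung für die Geschwindigkeit v(t) = 8·t - 2 1-mal ableiten. Mit d/dt von v(t) finden wir a(t) = 8. Mit a(t) = 8 und Einsetzen von t = 2, finden wir a = 8.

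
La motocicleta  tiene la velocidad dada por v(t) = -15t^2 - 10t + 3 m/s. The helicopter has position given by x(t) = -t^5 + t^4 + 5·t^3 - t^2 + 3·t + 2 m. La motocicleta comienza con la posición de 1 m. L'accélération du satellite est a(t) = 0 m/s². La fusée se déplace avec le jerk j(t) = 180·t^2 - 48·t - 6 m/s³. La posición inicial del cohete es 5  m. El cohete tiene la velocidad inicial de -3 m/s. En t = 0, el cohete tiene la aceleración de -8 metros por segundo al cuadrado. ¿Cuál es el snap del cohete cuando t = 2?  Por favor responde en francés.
Pour résoudre ceci, nous devons prendre 1 dérivée de notre équation du jerk j(t) = 180·t^2 - 48·t - 6. La dérivée du jerk donne le snap: s(t) = 360·t - 48. En utilisant s(t) = 360·t - 48 et en substituant t = 2, nous trouvons s = 672.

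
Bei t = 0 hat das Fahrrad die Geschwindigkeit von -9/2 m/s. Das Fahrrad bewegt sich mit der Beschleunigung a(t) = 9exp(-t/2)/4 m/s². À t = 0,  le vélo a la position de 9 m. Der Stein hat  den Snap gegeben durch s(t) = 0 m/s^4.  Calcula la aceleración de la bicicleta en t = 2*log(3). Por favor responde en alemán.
Mit a(t) = 9·exp(-t/2)/4 und Einsetzen von t = 2*log(3), finden wir a = 3/4.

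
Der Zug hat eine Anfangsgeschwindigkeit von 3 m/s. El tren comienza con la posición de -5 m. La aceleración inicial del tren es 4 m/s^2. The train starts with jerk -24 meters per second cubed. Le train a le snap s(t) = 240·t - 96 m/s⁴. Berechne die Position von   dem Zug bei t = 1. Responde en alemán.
Um dies zu lösen, müssen wir 4 Stammfunktionen unserer Gleichung für den Snap s(t) = 240·t - 96 finden. Das Integral von dem Snap, mit j(0) = -24, ergibt den Ruck: j(t) = 120·t^2 - 96·t - 24. Die Stammfunktion von dem Ruck, mit a(0) = 4, ergibt die Beschleunigung: a(t) = 40·t^3 - 48·t^2 - 24·t + 4. Mit ∫a(t)dt und Anwendung von v(0) = 3, finden wir v(t) = 10·t^4 - 16·t^3 - 12·t^2 + 4·t + 3. Durch Integration von der Geschwindigkeit und Verwendung der Anfangsbedingung x(0) = -5, erhalten wir x(t) = 2·t^5 - 4·t^4 - 4·t^3 + 2·t^2 + 3·t - 5. Aus der Gleichung für die Position x(t) = 2·t^5 - 4·t^4 - 4·t^3 + 2·t^2 + 3·t - 5, setzen wir t = 1 ein und erhalten x = -6.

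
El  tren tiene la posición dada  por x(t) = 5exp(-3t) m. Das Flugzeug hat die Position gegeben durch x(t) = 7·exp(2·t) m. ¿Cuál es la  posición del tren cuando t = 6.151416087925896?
De la ecuación de la posición x(t) = 5·exp(-3·t), sustituimos t = 6.151416087925896 para obtener x = 4.83494809028517E-8.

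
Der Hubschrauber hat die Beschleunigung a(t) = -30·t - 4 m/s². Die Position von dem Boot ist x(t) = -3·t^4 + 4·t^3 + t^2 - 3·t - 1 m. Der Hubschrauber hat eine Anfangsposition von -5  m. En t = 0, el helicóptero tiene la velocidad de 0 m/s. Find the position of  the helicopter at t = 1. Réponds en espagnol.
Para resolver esto, necesitamos tomar 2 integrales de nuestra ecuación de la aceleración a(t) = -30·t - 4. Integrando la aceleración y usando la condición inicial v(0) = 0, obtenemos v(t) = t·(-15·t - 4). La integral de la velocidad es la posición. Usando x(0) = -5, obtenemos x(t) = -5·t^3 - 2·t^2 - 5. De la ecuación de la posición x(t) = -5·t^3 - 2·t^2 - 5, sustituimos t = 1 para obtener x = -12.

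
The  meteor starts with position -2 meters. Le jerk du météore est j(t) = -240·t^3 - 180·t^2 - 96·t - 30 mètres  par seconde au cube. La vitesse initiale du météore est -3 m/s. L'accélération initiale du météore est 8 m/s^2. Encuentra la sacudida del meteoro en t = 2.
De la ecuación de la sacudida j(t) = -240·t^3 - 180·t^2 - 96·t - 30, sustituimos t = 2 para obtener j = -2862.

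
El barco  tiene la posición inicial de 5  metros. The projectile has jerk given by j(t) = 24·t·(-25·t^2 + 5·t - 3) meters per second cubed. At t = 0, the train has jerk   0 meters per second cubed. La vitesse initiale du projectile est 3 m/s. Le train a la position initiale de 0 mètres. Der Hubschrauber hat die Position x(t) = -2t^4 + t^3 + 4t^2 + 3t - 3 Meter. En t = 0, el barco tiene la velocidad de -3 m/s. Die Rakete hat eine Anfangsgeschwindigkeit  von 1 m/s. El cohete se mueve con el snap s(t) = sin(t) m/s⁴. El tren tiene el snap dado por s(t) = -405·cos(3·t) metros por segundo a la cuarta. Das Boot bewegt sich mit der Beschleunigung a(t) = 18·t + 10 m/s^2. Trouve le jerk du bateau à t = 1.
Pour résoudre ceci, nous devons prendre 1 dérivée de notre équation de l'accélération a(t) = 18·t + 10. La dérivée de l'accélération donne le jerk: j(t) = 18. En utilisant j(t) = 18 et en substituant t = 1, nous trouvons j = 18.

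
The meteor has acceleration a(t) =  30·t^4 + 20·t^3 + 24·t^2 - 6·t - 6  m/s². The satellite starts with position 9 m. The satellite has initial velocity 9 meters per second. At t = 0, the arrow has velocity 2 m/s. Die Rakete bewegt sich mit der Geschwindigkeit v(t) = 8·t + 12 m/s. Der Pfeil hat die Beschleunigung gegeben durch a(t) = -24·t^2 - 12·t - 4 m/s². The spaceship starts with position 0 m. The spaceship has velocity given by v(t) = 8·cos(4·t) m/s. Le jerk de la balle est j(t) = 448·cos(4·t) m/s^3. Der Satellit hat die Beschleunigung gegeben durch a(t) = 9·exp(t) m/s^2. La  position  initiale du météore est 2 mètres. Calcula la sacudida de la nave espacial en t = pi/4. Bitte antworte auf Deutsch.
Wir müssen unsere Gleichung für die Geschwindigkeit v(t) = 8·cos(4·t) 2-mal ableiten. Die Ableitung von der Geschwindigkeit ergibt die Beschleunigung: a(t) = -32·sin(4·t). Die Ableitung von der Beschleunigung ergibt den Ruck: j(t) = -128·cos(4·t). Mit j(t) = -128·cos(4·t) und Einsetzen von t = pi/4, finden wir j = 128.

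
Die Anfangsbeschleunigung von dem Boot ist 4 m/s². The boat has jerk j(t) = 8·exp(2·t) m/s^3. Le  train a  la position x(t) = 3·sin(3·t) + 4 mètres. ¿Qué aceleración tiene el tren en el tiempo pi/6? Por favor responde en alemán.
Ausgehend von der Position x(t) = 3·sin(3·t) + 4, nehmen wir 2 Ableitungen. Mit d/dt von x(t) finden wir v(t) = 9·cos(3·t). Durch Ableiten von der Geschwindigkeit erhalten wir die Beschleunigung: a(t) = -27·sin(3·t). Mit a(t) = -27·sin(3·t) und Einsetzen von t = pi/6, finden wir a = -27.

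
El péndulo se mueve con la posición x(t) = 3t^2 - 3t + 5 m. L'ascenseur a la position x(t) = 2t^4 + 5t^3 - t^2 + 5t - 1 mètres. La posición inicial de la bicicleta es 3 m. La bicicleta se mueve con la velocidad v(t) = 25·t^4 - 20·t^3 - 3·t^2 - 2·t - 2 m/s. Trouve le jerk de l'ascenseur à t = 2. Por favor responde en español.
Para resolver esto, necesitamos tomar 3 derivadas de nuestra ecuación de la posición x(t) = 2·t^4 + 5·t^3 - t^2 + 5·t - 1. Tomando d/dt de x(t), encontramos v(t) = 8·t^3 + 15·t^2 - 2·t + 5. Derivando la velocidad, obtenemos la aceleración: a(t) = 24·t^2 + 30·t - 2. Derivando la aceleración, obtenemos la sacudida: j(t) = 48·t + 30. Usando j(t) = 48·t + 30 y sustituyendo t = 2, encontramos j = 126.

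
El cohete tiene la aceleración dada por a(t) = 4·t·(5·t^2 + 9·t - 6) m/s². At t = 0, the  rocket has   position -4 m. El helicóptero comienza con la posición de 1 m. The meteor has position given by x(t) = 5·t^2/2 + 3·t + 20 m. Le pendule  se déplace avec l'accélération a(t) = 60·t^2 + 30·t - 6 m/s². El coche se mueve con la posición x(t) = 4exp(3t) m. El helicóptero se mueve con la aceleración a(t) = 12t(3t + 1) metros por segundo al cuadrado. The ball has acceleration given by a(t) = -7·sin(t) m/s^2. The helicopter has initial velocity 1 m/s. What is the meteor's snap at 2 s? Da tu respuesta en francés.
Nous devons dériver notre équation de la position x(t) = 5·t^2/2 + 3·t + 20 4 fois. La dérivée de la position donne la vitesse: v(t) = 5·t + 3. La dérivée de la vitesse donne l'accélération: a(t) = 5. En prenant d/dt de a(t), nous trouvons j(t) = 0. En dérivant le jerk, nous obtenons le snap: s(t) = 0. En utilisant s(t) = 0 et en substituant t = 2, nous trouvons s = 0.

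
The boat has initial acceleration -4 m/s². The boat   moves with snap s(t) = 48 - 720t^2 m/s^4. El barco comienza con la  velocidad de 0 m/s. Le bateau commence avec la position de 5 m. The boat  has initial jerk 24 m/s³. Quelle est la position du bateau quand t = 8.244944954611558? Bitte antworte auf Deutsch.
Wir müssen unsere Gleichung für den Snap s(t) = 48 - 720·t^2 4-mal integrieren. Mit ∫s(t)dt und Anwendung von j(0) = 24, finden wir j(t) = -240·t^3 + 48·t + 24. Mit ∫j(t)dt und Anwendung von a(0) = -4, finden wir a(t) = -60·t^4 + 24·t^2 + 24·t - 4. Das Integral von der Beschleunigung ist die Geschwindigkeit. Mit v(0) = 0 erhalten wir v(t) = 4·t·(-3·t^4 + 2·t^2 + 3·t - 1). Mit ∫v(t)dt und Anwendung von x(0) = 5, finden wir x(t) = -2·t^6 + 2·t^4 + 4·t^3 - 2·t^2 + 5. Mit x(t) = -2·t^6 + 2·t^4 + 4·t^3 - 2·t^2 + 5 und Einsetzen von t = 8.244944954611558, finden wir x = -616931.509538021.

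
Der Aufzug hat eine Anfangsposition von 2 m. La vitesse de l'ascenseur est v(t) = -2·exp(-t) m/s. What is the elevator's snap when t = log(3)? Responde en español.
Debemos derivar nuestra ecuación de la velocidad v(t) = -2·exp(-t) 3 veces. Tomando d/dt de v(t), encontramos a(t) = 2·exp(-t). Tomando d/dt de a(t), encontramos j(t) = -2·exp(-t). La derivada de la sacudida da el snap: s(t) = 2·exp(-t). Usando s(t) = 2·exp(-t) y sustituyendo t = log(3), encontramos s = 2/3.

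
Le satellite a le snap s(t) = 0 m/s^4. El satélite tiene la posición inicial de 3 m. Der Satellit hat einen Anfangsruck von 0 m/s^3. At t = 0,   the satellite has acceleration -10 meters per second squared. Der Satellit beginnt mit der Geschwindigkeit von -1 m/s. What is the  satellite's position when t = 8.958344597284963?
We must find the integral of our snap equation s(t) = 0 4 times. The integral of snap is jerk. Using j(0) = 0, we get j(t) = 0. Taking ∫j(t)dt and applying a(0) = -10, we find a(t) = -10. The integral of acceleration is velocity. Using v(0) = -1, we get v(t) = -10·t - 1. The integral of velocity, with x(0) = 3, gives position: x(t) = -5·t^2 - t + 3. Using x(t) = -5·t^2 - t + 3 and substituting t = 8.958344597284963, we find x = -407.218034215808.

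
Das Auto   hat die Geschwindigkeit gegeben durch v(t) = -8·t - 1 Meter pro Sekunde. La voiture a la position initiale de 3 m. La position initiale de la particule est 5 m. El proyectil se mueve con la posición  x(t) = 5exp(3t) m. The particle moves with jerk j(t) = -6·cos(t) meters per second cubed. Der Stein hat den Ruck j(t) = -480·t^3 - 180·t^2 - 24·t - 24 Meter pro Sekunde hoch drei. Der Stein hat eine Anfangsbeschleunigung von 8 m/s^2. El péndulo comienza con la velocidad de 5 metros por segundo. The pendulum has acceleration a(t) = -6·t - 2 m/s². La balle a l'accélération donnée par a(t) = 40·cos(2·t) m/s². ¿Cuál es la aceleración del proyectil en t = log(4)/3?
Partiendo de la posición x(t) = 5·exp(3·t), tomamos 2 derivadas. Tomando d/dt de x(t), encontramos v(t) = 15·exp(3·t). Tomando d/dt de v(t), encontramos a(t) = 45·exp(3·t). Tenemos la aceleración a(t) = 45·exp(3·t). Sustituyendo t = log(4)/3: a(log(4)/3) = 180.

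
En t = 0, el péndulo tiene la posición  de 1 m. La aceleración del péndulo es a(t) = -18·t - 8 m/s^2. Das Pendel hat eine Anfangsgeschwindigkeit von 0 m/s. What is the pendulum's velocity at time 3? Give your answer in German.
Wir müssen das Integral unserer Gleichung für die Beschleunigung a(t) = -18·t - 8 1-mal finden. Die Stammfunktion von der Beschleunigung ist die Geschwindigkeit. Mit v(0) = 0 erhalten wir v(t) = t·(-9·t - 8). Mit v(t) = t·(-9·t - 8) und Einsetzen von t = 3, finden wir v = -105.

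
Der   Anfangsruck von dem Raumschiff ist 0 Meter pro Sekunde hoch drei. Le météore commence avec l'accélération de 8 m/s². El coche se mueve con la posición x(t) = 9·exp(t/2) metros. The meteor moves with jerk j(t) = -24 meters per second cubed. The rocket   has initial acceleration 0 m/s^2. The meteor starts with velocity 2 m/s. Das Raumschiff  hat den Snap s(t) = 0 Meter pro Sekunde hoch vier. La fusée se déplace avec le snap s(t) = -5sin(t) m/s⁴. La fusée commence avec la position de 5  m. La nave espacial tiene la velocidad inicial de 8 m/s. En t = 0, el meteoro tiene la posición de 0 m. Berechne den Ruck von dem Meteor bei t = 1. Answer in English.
We have jerk j(t) = -24. Substituting t = 1: j(1) = -24.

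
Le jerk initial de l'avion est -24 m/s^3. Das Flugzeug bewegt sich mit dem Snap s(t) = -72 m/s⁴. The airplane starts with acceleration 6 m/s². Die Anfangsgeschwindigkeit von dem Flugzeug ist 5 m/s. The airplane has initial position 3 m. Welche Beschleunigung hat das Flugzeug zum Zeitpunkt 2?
Um dies zu lösen, müssen wir 2 Stammfunktionen unserer Gleichung für den Snap s(t) = -72 finden. Das Integral von dem Snap, mit j(0) = -24, ergibt den Ruck: j(t) = -72·t - 24. Durch Integration von dem Ruck und Verwendung der Anfangsbedingung a(0) = 6, erhalten wir a(t) = -36·t^2 - 24·t + 6. Wir haben die Beschleunigung a(t) = -36·t^2 - 24·t + 6. Durch Einsetzen von t = 2: a(2) = -186.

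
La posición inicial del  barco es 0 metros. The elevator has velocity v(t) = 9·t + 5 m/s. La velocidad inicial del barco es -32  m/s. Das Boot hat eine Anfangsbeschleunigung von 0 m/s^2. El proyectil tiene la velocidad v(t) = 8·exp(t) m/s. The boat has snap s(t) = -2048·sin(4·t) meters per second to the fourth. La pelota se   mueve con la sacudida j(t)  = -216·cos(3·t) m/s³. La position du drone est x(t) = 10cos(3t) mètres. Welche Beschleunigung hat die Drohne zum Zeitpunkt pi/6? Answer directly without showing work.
a(pi/6) = 0.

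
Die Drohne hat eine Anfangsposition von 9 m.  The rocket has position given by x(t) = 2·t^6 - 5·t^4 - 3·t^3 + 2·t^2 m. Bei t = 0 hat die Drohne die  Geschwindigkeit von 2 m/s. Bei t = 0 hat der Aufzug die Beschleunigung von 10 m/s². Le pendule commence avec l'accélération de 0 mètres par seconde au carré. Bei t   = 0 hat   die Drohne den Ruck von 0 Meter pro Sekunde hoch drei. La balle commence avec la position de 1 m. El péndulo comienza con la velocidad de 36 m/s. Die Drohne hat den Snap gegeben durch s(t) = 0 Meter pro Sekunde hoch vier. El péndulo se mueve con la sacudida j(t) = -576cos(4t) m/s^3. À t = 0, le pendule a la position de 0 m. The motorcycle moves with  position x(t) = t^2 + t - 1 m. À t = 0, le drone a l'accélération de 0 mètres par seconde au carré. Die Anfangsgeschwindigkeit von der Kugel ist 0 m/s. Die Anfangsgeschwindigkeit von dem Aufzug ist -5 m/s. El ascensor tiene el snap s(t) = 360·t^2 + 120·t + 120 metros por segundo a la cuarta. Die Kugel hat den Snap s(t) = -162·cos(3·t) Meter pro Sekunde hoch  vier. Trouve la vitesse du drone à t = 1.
Pour résoudre ceci, nous devons prendre 3 primitives de notre équation du snap s(t) = 0. La primitive du snap, avec j(0) = 0, donne le jerk: j(t) = 0. En intégrant le jerk et en utilisant la condition initiale a(0) = 0, nous obtenons a(t) = 0. L'intégrale de l'accélération, avec v(0) = 2, donne la vitesse: v(t) = 2. En utilisant v(t) = 2 et en substituant t = 1, nous trouvons v = 2.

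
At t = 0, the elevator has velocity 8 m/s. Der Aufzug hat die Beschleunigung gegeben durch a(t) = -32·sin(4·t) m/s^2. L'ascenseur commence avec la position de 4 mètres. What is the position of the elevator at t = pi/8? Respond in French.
Nous devons intégrer notre équation de l'accélération a(t) = -32·sin(4·t) 2 fois. En intégrant l'accélération et en utilisant la condition initiale v(0) = 8, nous obtenons v(t) = 8·cos(4·t). En intégrant la vitesse et en utilisant la condition initiale x(0) = 4, nous obtenons x(t) = 2·sin(4·t) + 4. De l'équation de la position x(t) = 2·sin(4·t) + 4, nous substituons t = pi/8 pour obtenir x = 6.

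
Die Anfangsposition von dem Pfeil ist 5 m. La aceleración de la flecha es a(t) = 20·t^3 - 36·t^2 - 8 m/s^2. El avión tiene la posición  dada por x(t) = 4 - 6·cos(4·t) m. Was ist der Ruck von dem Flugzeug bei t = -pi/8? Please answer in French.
Pour résoudre ceci, nous devons prendre 3 dérivées de notre équation de la position x(t) = 4 - 6·cos(4·t). La dérivée de la position donne la vitesse: v(t) = 24·sin(4·t). En dérivant la vitesse, nous obtenons l'accélération: a(t) = 96·cos(4·t). En prenant d/dt de a(t), nous trouvons j(t) = -384·sin(4·t). De l'équation du jerk j(t) = -384·sin(4·t), nous substituons t = -pi/8 pour obtenir j = 384.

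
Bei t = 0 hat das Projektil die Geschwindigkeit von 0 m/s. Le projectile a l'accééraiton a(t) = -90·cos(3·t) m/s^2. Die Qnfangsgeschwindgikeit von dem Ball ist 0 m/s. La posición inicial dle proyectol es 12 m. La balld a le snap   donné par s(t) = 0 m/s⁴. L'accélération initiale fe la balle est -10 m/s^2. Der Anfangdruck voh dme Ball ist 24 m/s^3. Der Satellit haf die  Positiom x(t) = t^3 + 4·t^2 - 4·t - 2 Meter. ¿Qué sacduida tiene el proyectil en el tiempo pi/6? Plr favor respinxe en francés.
En partant de l'accélération a(t) = -90·cos(3·t), nous prenons 1 dérivée. En prenant d/dt de a(t), nous trouvons j(t) = 270·sin(3·t). Nous avons le jerk j(t) = 270·sin(3·t). En substituant t = pi/6: j(pi/6) = 270.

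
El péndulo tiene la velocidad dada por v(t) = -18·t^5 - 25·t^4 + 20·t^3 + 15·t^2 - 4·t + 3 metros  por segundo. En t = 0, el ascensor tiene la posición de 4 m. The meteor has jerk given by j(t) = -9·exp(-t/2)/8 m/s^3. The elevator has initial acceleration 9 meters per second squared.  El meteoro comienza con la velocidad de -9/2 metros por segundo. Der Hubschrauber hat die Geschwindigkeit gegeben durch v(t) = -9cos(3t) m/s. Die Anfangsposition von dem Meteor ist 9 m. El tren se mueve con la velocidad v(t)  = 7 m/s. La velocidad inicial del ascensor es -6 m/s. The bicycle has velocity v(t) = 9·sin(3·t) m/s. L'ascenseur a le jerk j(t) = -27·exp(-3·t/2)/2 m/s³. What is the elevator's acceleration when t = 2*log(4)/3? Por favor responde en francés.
Pour résoudre ceci, nous devons prendre 1 intégrale de notre équation du jerk j(t) = -27·exp(-3·t/2)/2. La primitive du jerk, avec a(0) = 9, donne l'accélération: a(t) = 9·exp(-3·t/2). Nous avons l'accélération a(t) = 9·exp(-3·t/2). En substituant t = 2*log(4)/3: a(2*log(4)/3) = 9/4.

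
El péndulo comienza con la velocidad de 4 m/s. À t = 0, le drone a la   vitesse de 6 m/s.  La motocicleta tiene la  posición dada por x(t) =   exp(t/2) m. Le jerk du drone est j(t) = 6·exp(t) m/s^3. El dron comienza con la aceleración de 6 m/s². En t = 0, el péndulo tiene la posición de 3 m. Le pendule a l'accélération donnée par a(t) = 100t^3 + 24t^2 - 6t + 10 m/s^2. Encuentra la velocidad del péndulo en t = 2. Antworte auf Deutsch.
Um dies zu lösen, müssen wir 1 Stammfunktion unserer Gleichung für die Beschleunigung a(t) = 100·t^3 + 24·t^2 - 6·t + 10 finden. Durch Integration von der Beschleunigung und Verwendung der Anfangsbedingung v(0) = 4, erhalten wir v(t) = 25·t^4 + 8·t^3 - 3·t^2 + 10·t + 4. Aus der Gleichung für die Geschwindigkeit v(t) = 25·t^4 + 8·t^3 - 3·t^2 + 10·t + 4, setzen wir t = 2 ein und erhalten v = 476.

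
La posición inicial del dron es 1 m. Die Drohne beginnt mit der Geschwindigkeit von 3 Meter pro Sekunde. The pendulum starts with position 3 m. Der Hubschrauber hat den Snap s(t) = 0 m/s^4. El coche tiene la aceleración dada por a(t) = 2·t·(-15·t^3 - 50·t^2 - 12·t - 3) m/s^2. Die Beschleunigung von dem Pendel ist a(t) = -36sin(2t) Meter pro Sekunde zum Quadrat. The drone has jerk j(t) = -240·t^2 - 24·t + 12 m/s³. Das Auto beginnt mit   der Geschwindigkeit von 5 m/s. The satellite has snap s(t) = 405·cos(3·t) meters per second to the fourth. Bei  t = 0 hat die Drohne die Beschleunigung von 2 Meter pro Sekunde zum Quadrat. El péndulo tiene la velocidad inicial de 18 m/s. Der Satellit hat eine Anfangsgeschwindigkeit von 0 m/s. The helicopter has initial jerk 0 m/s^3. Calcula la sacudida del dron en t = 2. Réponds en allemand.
Wir haben den Ruck j(t) = -240·t^2 - 24·t + 12. Durch Einsetzen von t = 2: j(2) = -996.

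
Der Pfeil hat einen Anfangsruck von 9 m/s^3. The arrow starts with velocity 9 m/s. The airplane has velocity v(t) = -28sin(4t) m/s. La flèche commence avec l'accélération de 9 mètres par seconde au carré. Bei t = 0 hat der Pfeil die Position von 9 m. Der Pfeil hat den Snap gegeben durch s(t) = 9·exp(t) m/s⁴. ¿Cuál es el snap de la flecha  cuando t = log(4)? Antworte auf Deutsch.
Aus der Gleichung für den Snap s(t) = 9·exp(t), setzen wir t = log(4) ein und erhalten s = 36.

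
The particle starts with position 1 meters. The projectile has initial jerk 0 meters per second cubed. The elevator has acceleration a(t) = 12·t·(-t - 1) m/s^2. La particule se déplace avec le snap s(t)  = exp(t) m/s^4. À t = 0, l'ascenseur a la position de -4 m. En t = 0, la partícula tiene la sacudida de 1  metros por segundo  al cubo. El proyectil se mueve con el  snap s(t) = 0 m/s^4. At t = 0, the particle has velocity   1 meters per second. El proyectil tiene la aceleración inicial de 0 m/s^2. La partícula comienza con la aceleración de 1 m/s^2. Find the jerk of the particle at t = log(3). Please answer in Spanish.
Necesitamos integrar nuestra ecuación del snap s(t) = exp(t) 1 vez. La integral del snap es la sacudida. Usando j(0) = 1, obtenemos j(t) = exp(t). Usando j(t) = exp(t) y sustituyendo t = log(3), encontramos j = 3.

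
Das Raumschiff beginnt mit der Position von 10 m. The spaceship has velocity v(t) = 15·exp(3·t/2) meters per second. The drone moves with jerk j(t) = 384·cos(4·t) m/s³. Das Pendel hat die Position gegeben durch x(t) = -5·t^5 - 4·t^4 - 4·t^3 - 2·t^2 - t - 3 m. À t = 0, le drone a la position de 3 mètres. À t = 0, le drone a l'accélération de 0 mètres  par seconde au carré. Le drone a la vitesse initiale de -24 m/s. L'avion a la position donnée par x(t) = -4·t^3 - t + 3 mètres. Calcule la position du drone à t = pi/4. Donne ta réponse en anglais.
To solve this, we need to take 3 antiderivatives of our jerk equation j(t) = 384·cos(4·t). Taking ∫j(t)dt and applying a(0) = 0, we find a(t) = 96·sin(4·t). Integrating acceleration and using the initial condition v(0) = -24, we get v(t) = -24·cos(4·t). Finding the integral of v(t) and using x(0) = 3: x(t) = 3 - 6·sin(4·t). Using x(t) = 3 - 6·sin(4·t) and substituting t = pi/4, we find x = 3.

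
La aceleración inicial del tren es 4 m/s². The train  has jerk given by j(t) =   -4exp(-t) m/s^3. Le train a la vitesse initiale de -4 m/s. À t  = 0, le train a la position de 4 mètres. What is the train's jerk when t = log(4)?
From the given jerk equation j(t) = -4·exp(-t), we substitute t = log(4) to get j = -1.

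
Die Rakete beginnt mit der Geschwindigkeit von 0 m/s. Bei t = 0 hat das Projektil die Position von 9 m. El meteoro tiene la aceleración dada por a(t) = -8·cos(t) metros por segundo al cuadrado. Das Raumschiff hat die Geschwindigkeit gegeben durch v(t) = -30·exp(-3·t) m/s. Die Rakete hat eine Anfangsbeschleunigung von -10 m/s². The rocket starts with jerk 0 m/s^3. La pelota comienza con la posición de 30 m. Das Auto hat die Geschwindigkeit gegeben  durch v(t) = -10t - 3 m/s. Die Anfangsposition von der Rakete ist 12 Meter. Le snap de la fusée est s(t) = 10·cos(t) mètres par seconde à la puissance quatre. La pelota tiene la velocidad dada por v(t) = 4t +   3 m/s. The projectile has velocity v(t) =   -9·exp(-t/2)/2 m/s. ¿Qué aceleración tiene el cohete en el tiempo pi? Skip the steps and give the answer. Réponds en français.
a(pi) = 10.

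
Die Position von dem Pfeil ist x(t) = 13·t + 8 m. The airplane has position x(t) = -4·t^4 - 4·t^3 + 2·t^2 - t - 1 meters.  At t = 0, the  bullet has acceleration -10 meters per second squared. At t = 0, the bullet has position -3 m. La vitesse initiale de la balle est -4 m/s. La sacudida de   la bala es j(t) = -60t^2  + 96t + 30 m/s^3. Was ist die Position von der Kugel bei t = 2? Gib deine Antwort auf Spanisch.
Debemos encontrar la antiderivada de nuestra ecuación de la sacudida j(t) = -60·t^2 + 96·t + 30 3 veces. Integrando la sacudida y usando la condición inicial a(0) = -10, obtenemos a(t) = -20·t^3 + 48·t^2 + 30·t - 10. La integral de la aceleración, con v(0) = -4, da la velocidad: v(t) = -5·t^4 + 16·t^3 + 15·t^2 - 10·t - 4. La antiderivada de la velocidad, con x(0) = -3, da la posición: x(t) = -t^5 + 4·t^4 + 5·t^3 - 5·t^2 - 4·t - 3. Usando x(t) = -t^5 + 4·t^4 + 5·t^3 - 5·t^2 - 4·t - 3 y sustituyendo t = 2, encontramos x = 41.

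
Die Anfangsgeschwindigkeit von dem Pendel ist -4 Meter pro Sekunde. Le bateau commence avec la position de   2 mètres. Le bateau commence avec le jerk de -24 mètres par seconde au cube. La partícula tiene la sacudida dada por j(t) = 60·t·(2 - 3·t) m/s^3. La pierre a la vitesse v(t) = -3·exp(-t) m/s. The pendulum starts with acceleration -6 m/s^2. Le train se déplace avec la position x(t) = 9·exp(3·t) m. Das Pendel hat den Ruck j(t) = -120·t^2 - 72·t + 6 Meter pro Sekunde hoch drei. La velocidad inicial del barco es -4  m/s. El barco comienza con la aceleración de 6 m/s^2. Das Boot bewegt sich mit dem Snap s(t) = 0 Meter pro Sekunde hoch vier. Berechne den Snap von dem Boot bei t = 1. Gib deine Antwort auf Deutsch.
Wir haben den Snap s(t) = 0. Durch Einsetzen von t = 1: s(1) = 0.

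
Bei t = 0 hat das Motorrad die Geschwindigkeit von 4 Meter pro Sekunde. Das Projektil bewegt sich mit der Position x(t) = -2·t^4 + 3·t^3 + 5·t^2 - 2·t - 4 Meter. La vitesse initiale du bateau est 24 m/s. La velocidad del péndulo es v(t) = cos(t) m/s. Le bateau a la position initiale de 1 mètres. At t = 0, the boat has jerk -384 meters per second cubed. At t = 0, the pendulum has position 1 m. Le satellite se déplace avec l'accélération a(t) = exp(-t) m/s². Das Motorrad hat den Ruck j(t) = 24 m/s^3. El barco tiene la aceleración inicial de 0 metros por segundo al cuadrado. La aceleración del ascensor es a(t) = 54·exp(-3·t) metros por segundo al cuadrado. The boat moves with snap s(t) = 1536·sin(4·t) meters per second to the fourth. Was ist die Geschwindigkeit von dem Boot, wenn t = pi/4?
Wir müssen die Stammfunktion unserer Gleichung für den Snap s(t) = 1536·sin(4·t) 3-mal finden. Durch Integration von dem Snap und Verwendung der Anfangsbedingung j(0) = -384, erhalten wir j(t) = -384·cos(4·t). Durch Integration von dem Ruck und Verwendung der Anfangsbedingung a(0) = 0, erhalten wir a(t) = -96·sin(4·t). Das Integral von der Beschleunigung, mit v(0) = 24, ergibt die Geschwindigkeit: v(t) = 24·cos(4·t). Aus der Gleichung für die Geschwindigkeit v(t) = 24·cos(4·t), setzen wir t = pi/4 ein und erhalten v = -24.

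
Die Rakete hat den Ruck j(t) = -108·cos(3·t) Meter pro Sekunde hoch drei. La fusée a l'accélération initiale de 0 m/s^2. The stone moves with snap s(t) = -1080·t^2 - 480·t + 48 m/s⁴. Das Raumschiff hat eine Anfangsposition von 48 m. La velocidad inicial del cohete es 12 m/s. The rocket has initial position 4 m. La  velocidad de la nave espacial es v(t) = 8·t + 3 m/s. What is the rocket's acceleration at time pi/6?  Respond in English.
To solve this, we need to take 1 integral of our jerk equation j(t) = -108·cos(3·t). The integral of jerk, with a(0) = 0, gives acceleration: a(t) = -36·sin(3·t). From the given acceleration equation a(t) = -36·sin(3·t), we substitute t = pi/6 to get a = -36.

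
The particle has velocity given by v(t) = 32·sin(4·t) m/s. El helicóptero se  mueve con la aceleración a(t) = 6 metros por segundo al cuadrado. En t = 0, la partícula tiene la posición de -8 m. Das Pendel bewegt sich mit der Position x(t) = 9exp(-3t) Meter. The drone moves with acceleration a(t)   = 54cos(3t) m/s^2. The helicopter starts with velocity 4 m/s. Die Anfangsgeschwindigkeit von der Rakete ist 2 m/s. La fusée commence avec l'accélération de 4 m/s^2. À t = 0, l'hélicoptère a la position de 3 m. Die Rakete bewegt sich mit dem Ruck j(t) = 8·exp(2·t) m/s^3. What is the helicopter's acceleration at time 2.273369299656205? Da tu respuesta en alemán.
Wir haben die Beschleunigung a(t) = 6. Durch Einsetzen von t = 2.273369299656205: a(2.273369299656205) = 6.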